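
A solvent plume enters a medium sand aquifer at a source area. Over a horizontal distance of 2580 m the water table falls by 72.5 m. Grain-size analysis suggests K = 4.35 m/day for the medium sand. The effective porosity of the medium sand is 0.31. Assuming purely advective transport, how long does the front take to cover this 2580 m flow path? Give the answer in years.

Hydraulic gradient i = Δh / L = 72.5 / 2580 = 0.02810.
Darcy flux q = K · i = 4.350 × 0.02810 = 0.1222 m/day.
Seepage velocity v = q / n_e = 0.1222 / 0.31 = 0.3943 m/day.
Travel time t = L / v = 2580 / 0.3943 = 6543 days = 17.91 years.

17.9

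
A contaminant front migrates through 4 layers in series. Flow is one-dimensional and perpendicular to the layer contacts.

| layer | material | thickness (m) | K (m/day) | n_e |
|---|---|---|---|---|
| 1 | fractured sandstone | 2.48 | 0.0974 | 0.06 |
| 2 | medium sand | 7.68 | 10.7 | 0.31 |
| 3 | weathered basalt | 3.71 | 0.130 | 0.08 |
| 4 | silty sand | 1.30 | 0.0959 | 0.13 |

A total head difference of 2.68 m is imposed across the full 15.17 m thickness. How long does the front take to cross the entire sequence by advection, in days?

76.3

With flow normal to the layers, continuity requires the same specific discharge q through every layer.
Σ(b_i/K_i) = 2.48/0.0974 + 7.68/10.7 + 3.71/0.130 + 1.30/0.0959 = 68.27 d.
q = Δh / Σ(b_i/K_i) = 2.68 / 68.27 = 0.03925 m/day.
In each layer the seepage velocity is v_i = q/n_i, so the layer transit time is t_i = b_i·n_i / q:
  layer 1 (fractured sandstone): t_1 = 2.48 × 0.06 / 0.03925 = 3.791 d
  layer 2 (medium sand): t_2 = 7.68 × 0.31 / 0.03925 = 60.65 d
  layer 3 (weathered basalt): t_3 = 3.71 × 0.08 / 0.03925 = 7.561 d
  layer 4 (silty sand): t_4 = 1.30 × 0.13 / 0.03925 = 4.305 d
Total t = Σ t_i = 76.31 days.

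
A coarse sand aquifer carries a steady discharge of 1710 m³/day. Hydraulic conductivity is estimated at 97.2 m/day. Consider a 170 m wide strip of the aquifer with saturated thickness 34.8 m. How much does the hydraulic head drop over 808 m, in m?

Cross-sectional area A = 170 × 34.8 = 5916 m².
From Q = K·A·i, i = Q / (K·A) = 1710 / (97.20 × 5916) = 0.002974.
Head loss Δh = i · L = 0.002974 × 808 = 2.403 m.

2.40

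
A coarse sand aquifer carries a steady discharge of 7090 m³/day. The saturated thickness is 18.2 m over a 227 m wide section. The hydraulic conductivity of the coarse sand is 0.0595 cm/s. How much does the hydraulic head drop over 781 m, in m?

Convert K: 0.0595 cm/s × 864 = 51.41 m/day.
Cross-sectional area A = 227 × 18.2 = 4131 m².
From Q = K·A·i, i = Q / (K·A) = 7090 / (51.41 × 4131) = 0.03338.
Head loss Δh = i · L = 0.03338 × 781 = 26.07 m.

26.1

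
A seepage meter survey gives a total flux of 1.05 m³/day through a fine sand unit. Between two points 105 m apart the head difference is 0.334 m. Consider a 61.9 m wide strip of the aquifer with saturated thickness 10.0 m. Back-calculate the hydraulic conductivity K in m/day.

Cross-sectional area A = 61.9 × 10.0 = 619.0 m².
Hydraulic gradient i = Δh / L = 0.334 / 105 = 0.003181.
From Q = K·A·i, K = Q / (A·i) = 1.05 / (619.0 × 0.003181) = 0.5333 m/day.

0.533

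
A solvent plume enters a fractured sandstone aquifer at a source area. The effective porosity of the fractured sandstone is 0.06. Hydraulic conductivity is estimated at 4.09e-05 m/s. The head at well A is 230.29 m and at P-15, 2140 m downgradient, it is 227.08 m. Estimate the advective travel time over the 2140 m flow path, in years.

Convert K: 4.09e-05 m/s × 86400 = 3.534 m/day.
Hydraulic gradient i = (230.29 − 227.08) / 2140 = 3.21 / 2140 = 0.001500.
Darcy flux q = K · i = 3.534 × 0.001500 = 0.005301 m/day.
Seepage velocity v = q / n_e = 0.005301 / 0.06 = 0.08834 m/day.
Travel time t = L / v = 2140 / 0.08834 = 24223 days = 66.32 years.

66.3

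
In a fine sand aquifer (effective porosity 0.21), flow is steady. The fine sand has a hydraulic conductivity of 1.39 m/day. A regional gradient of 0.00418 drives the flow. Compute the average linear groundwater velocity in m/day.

0.0277

Hydraulic gradient i = 0.00418.
Darcy flux q = K · i = 1.390 × 0.004180 = 0.005810 m/day.
Seepage velocity v = q / n_e = 0.005810 / 0.21 = 0.02767 m/day.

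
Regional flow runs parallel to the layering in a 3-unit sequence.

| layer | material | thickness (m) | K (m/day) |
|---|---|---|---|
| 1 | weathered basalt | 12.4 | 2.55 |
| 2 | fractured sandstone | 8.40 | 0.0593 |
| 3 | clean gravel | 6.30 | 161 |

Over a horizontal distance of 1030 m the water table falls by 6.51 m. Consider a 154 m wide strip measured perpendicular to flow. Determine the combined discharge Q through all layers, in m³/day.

1020

Flow is parallel to layering, so each bed carries its own Darcy discharge and the transmissivities add.
Σ(K_i·b_i) = 2.55×12.4 + 0.0593×8.40 + 161×6.30 = 1046 m²/day.
Hydraulic gradient i = Δh / L = 6.51 / 1030 = 0.006320.
Q = Σ(K_i·b_i) · W · i = 1046 × 154 × 0.006320 = 1019 m³/day.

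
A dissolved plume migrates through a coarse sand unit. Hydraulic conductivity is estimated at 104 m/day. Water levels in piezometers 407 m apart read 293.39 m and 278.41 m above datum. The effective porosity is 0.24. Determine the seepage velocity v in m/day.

15.9

Hydraulic gradient i = (293.39 − 278.41) / 407 = 14.98 / 407 = 0.03681.
Darcy flux q = K · i = 104.0 × 0.03681 = 3.828 m/day.
Seepage velocity v = q / n_e = 3.828 / 0.24 = 15.95 m/day.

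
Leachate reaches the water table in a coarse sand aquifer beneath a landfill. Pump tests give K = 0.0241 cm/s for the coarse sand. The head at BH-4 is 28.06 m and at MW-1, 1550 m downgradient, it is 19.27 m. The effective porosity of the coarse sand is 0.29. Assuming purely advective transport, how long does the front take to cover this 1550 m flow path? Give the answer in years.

10.4

Convert K: 0.0241 cm/s × 864 = 20.82 m/day.
Hydraulic gradient i = (28.06 − 19.27) / 1550 = 8.79 / 1550 = 0.005671.
Darcy flux q = K · i = 20.82 × 0.005671 = 0.1181 m/day.
Seepage velocity v = q / n_e = 0.1181 / 0.29 = 0.4072 m/day.
Travel time t = L / v = 1550 / 0.4072 = 3807 days = 10.42 years.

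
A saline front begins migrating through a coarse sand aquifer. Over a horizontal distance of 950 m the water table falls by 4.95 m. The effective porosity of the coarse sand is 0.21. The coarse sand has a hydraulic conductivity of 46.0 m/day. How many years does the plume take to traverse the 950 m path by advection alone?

Hydraulic gradient i = Δh / L = 4.95 / 950 = 0.005211.
Darcy flux q = K · i = 46.00 × 0.005211 = 0.2397 m/day.
Seepage velocity v = q / n_e = 0.2397 / 0.21 = 1.141 m/day.
Travel time t = L / v = 950 / 1.141 = 832.3 days = 2.279 years.

2.28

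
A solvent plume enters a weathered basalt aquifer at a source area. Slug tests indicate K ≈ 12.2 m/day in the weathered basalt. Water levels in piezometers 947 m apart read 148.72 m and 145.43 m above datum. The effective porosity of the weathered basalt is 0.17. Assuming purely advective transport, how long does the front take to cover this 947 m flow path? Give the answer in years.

Hydraulic gradient i = (148.72 − 145.43) / 947 = 3.29 / 947 = 0.003474.
Darcy flux q = K · i = 12.20 × 0.003474 = 0.04238 m/day.
Seepage velocity v = q / n_e = 0.04238 / 0.17 = 0.2493 m/day.
Travel time t = L / v = 947 / 0.2493 = 3798 days = 10.40 years.

10.4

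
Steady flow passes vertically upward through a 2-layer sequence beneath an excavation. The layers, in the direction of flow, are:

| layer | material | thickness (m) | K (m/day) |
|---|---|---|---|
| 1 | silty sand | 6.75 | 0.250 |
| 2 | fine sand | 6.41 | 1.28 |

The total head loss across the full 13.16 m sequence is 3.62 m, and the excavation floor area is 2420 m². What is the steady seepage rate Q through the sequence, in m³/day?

274

Flow is perpendicular to layering, so the layers act in series and the equivalent K is the thickness-weighted harmonic mean.
Total thickness L = 6.75 + 6.41 = 13.16 m.
Σ(b_i/K_i) = 6.75/0.250 + 6.41/1.28 = 32.01 d.
K_eq = L / Σ(b_i/K_i) = 13.16 / 32.01 = 0.4111 m/day.
Q = K_eq · A · (Δh/L) = 0.4111 × 2420 × (3.62/13.16) = 273.7 m³/day.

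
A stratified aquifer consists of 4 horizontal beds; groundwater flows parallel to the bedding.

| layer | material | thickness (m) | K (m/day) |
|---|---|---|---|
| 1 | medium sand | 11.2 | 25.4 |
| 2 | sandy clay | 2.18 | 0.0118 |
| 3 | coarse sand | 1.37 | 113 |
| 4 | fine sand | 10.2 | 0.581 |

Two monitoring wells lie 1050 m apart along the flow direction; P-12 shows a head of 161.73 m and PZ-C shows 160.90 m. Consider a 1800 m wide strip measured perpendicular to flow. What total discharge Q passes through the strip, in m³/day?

634

Flow is parallel to layering, so each bed carries its own Darcy discharge and the transmissivities add.
Σ(K_i·b_i) = 25.4×11.2 + 0.0118×2.18 + 113×1.37 + 0.581×10.2 = 445.2 m²/day.
Hydraulic gradient i = (161.73 − 160.90) / 1050 = 0.83 / 1050 = 0.0007905.
Q = Σ(K_i·b_i) · W · i = 445.2 × 1800 × 0.0007905 = 633.5 m³/day.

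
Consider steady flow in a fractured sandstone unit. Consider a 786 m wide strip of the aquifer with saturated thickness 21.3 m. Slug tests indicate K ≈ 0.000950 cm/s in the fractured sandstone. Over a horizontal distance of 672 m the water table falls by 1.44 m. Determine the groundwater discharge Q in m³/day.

29.4

Convert K: 0.000950 cm/s × 864 = 0.8208 m/day.
Cross-sectional area A = 786 × 21.3 = 16742 m².
Hydraulic gradient i = Δh / L = 1.44 / 672 = 0.002143.
Darcy's law: Q = K · A · i = 0.8208 × 16742 × 0.002143 = 29.45 m³/day.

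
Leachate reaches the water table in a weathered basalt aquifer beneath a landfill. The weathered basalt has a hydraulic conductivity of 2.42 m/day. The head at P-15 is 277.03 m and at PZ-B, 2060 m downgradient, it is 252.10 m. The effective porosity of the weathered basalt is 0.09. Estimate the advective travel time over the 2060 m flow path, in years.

17.3

Hydraulic gradient i = (277.03 − 252.10) / 2060 = 24.93 / 2060 = 0.01210.
Darcy flux q = K · i = 2.420 × 0.01210 = 0.02929 m/day.
Seepage velocity v = q / n_e = 0.02929 / 0.09 = 0.3254 m/day.
Travel time t = L / v = 2060 / 0.3254 = 6331 days = 17.33 years.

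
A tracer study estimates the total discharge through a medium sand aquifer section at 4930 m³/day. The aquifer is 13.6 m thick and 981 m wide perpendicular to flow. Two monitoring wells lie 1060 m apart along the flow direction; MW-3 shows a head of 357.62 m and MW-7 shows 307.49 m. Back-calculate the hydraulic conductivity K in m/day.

7.81

Cross-sectional area A = 981 × 13.6 = 13342 m².
Hydraulic gradient i = (357.62 − 307.49) / 1060 = 50.13 / 1060 = 0.04729.
From Q = K·A·i, K = Q / (A·i) = 4930 / (13342 × 0.04729) = 7.814 m/day.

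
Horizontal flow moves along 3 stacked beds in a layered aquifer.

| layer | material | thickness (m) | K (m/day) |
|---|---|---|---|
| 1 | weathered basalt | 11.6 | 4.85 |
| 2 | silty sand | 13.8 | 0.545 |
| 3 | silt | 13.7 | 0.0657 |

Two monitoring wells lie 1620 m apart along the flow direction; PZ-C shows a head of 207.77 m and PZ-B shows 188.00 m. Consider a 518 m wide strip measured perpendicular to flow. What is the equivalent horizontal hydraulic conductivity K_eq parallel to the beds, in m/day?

1.65

Flow is parallel to layering, so each bed carries its own Darcy discharge and the transmissivities add.
Σ(K_i·b_i) = 4.85×11.6 + 0.545×13.8 + 0.0657×13.7 = 64.68 m²/day.
Total thickness b = 39.10 m, so K_eq = Σ(K_i·b_i)/b = 1.654 m/day.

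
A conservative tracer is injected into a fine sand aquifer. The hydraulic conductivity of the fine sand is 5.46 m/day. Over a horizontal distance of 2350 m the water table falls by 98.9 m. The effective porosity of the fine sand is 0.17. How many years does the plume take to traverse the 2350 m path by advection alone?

Hydraulic gradient i = Δh / L = 98.9 / 2350 = 0.04209.
Darcy flux q = K · i = 5.460 × 0.04209 = 0.2298 m/day.
Seepage velocity v = q / n_e = 0.2298 / 0.17 = 1.352 m/day.
Travel time t = L / v = 2350 / 1.352 = 1739 days = 4.760 years.

4.76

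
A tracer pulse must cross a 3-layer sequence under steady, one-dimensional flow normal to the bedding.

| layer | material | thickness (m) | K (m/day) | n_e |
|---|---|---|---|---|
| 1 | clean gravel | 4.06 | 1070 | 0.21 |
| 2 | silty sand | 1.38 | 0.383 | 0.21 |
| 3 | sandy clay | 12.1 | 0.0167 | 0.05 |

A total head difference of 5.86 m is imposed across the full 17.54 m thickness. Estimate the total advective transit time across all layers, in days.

217

With flow normal to the layers, continuity requires the same specific discharge q through every layer.
Σ(b_i/K_i) = 4.06/1070 + 1.38/0.383 + 12.1/0.0167 = 728.2 d.
q = Δh / Σ(b_i/K_i) = 5.86 / 728.2 = 0.008048 m/day.
In each layer the seepage velocity is v_i = q/n_i, so the layer transit time is t_i = b_i·n_i / q:
  layer 1 (clean gravel): t_1 = 4.06 × 0.21 / 0.008048 = 105.9 d
  layer 2 (silty sand): t_2 = 1.38 × 0.21 / 0.008048 = 36.01 d
  layer 3 (sandy clay): t_3 = 12.1 × 0.05 / 0.008048 = 75.18 d
Total t = Σ t_i = 217.1 days.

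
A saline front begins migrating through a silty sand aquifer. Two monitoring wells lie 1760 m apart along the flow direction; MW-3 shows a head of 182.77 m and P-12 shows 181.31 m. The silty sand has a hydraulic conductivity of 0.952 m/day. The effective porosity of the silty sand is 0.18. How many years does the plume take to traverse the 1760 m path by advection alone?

Hydraulic gradient i = (182.77 − 181.31) / 1760 = 1.46 / 1760 = 0.0008295.
Darcy flux q = K · i = 0.9520 × 0.0008295 = 0.0007897 m/day.
Seepage velocity v = q / n_e = 0.0007897 / 0.18 = 0.004387 m/day.
Travel time t = L / v = 1760 / 0.004387 = 4.012e+05 days = 1098 years.

1100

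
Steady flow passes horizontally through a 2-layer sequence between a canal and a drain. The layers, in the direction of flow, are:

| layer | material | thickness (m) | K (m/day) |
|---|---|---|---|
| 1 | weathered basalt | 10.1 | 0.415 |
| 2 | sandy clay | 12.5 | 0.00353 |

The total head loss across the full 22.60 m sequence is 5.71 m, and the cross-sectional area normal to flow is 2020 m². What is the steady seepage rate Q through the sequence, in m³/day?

Flow is perpendicular to layering, so the layers act in series and the equivalent K is the thickness-weighted harmonic mean.
Total thickness L = 10.1 + 12.5 = 22.60 m.
Σ(b_i/K_i) = 10.1/0.415 + 12.5/0.00353 = 3565 d.
K_eq = L / Σ(b_i/K_i) = 22.60 / 3565 = 0.006339 m/day.
Q = K_eq · A · (Δh/L) = 0.006339 × 2020 × (5.71/22.60) = 3.235 m³/day.

3.24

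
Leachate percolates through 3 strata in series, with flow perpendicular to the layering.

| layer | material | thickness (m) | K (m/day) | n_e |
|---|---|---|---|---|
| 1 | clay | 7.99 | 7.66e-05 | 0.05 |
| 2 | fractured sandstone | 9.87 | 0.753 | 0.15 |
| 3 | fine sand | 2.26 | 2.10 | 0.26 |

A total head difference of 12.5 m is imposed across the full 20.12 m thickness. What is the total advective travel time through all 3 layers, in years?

56.4

With flow normal to the layers, continuity requires the same specific discharge q through every layer.
Σ(b_i/K_i) = 7.99/7.66e-05 + 9.87/0.753 + 2.26/2.10 = 1.043e+05 d.
q = Δh / Σ(b_i/K_i) = 12.5 / 1.043e+05 = 0.0001198 m/day.
In each layer the seepage velocity is v_i = q/n_i, so the layer transit time is t_i = b_i·n_i / q:
  layer 1 (clay): t_1 = 7.99 × 0.05 / 0.0001198 = 3334 d
  layer 2 (fractured sandstone): t_2 = 9.87 × 0.15 / 0.0001198 = 12356 d
  layer 3 (fine sand): t_3 = 2.26 × 0.26 / 0.0001198 = 4904 d
Total t = Σ t_i = 20594 days = 56.38 years.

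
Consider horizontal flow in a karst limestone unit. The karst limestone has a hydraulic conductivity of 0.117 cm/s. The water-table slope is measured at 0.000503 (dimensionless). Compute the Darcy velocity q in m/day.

0.0508

Convert K: 0.117 cm/s × 864 = 101.1 m/day.
Hydraulic gradient i = 0.000503.
Specific discharge q = K · i = 101.1 × 0.0005030 = 0.05085 m/day.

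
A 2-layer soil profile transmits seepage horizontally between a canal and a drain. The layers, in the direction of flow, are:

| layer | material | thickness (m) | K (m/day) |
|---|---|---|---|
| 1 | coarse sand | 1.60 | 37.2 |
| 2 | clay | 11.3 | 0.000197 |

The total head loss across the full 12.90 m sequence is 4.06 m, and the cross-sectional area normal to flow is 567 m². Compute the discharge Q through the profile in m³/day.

0.0401

Flow is perpendicular to layering, so the layers act in series and the equivalent K is the thickness-weighted harmonic mean.
Total thickness L = 1.60 + 11.3 = 12.90 m.
Σ(b_i/K_i) = 1.60/37.2 + 11.3/0.000197 = 57360 d.
K_eq = L / Σ(b_i/K_i) = 12.90 / 57360 = 0.0002249 m/day.
Q = K_eq · A · (Δh/L) = 0.0002249 × 567 × (4.06/12.90) = 0.04013 m³/day.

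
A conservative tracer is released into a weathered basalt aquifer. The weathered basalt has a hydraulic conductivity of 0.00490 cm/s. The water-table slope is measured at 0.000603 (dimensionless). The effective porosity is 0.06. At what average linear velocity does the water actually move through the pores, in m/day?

Convert K: 0.00490 cm/s × 864 = 4.234 m/day.
Hydraulic gradient i = 0.000603.
Darcy flux q = K · i = 4.234 × 0.0006030 = 0.002553 m/day.
Seepage velocity v = q / n_e = 0.002553 / 0.06 = 0.04255 m/day.

0.0425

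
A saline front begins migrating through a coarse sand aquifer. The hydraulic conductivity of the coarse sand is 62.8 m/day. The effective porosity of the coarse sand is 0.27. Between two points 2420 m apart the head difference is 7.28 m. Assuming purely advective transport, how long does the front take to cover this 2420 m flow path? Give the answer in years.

9.47

Hydraulic gradient i = Δh / L = 7.28 / 2420 = 0.003008.
Darcy flux q = K · i = 62.80 × 0.003008 = 0.1889 m/day.
Seepage velocity v = q / n_e = 0.1889 / 0.27 = 0.6997 m/day.
Travel time t = L / v = 2420 / 0.6997 = 3459 days = 9.469 years.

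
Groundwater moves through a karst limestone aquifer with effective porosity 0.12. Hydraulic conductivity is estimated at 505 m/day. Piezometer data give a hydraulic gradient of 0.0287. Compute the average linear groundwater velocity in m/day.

Hydraulic gradient i = 0.0287.
Darcy flux q = K · i = 505.0 × 0.02870 = 14.49 m/day.
Seepage velocity v = q / n_e = 14.49 / 0.12 = 120.8 m/day.

121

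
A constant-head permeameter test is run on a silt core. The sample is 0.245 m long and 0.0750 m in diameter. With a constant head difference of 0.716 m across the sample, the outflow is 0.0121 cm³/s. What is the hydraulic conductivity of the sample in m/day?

Cross-sectional area A = π·(d/2)² = π × (0.0750/2)² = 0.004418 m².
Convert discharge: 0.0121 cm³/s = 1.210e-08 m³/s.
Darcy's law rearranged: K = Q·L / (A·Δh) = 1.210e-08 × 0.245 / (0.004418 × 0.716) = 9.372e-07 m/s = 0.08097 m/day.

0.0810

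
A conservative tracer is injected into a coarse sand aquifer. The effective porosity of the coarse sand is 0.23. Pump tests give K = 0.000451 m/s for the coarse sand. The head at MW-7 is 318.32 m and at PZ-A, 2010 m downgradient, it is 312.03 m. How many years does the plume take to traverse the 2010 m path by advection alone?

Convert K: 0.000451 m/s × 86400 = 38.97 m/day.
Hydraulic gradient i = (318.32 − 312.03) / 2010 = 6.29 / 2010 = 0.003129.
Darcy flux q = K · i = 38.97 × 0.003129 = 0.1219 m/day.
Seepage velocity v = q / n_e = 0.1219 / 0.23 = 0.5302 m/day.
Travel time t = L / v = 2010 / 0.5302 = 3791 days = 10.38 years.

10.4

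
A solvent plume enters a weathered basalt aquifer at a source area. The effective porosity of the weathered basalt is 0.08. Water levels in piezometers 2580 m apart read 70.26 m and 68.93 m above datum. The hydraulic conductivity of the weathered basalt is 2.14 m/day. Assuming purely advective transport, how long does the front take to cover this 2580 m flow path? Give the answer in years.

Hydraulic gradient i = (70.26 − 68.93) / 2580 = 1.33 / 2580 = 0.0005155.
Darcy flux q = K · i = 2.140 × 0.0005155 = 0.001103 m/day.
Seepage velocity v = q / n_e = 0.001103 / 0.08 = 0.01379 m/day.
Travel time t = L / v = 2580 / 0.01379 = 1.871e+05 days = 512.2 years.

512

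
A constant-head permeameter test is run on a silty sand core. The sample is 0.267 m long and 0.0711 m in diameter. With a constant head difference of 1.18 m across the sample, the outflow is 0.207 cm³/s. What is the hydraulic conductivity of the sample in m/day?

Cross-sectional area A = π·(d/2)² = π × (0.0711/2)² = 0.003970 m².
Convert discharge: 0.207 cm³/s = 2.070e-07 m³/s.
Darcy's law rearranged: K = Q·L / (A·Δh) = 2.070e-07 × 0.267 / (0.003970 × 1.18) = 1.180e-05 m/s = 1.019 m/day.

1.02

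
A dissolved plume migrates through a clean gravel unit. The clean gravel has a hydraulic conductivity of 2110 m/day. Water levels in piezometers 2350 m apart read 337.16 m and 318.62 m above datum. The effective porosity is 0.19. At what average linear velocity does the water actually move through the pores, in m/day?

Hydraulic gradient i = (337.16 − 318.62) / 2350 = 18.54 / 2350 = 0.007889.
Darcy flux q = K · i = 2110 × 0.007889 = 16.65 m/day.
Seepage velocity v = q / n_e = 16.65 / 0.19 = 87.61 m/day.

87.6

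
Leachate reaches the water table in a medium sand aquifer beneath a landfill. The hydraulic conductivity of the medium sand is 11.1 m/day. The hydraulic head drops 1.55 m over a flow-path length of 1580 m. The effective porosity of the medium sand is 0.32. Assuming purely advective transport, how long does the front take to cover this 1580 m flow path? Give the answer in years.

Hydraulic gradient i = Δh / L = 1.55 / 1580 = 0.0009810.
Darcy flux q = K · i = 11.10 × 0.0009810 = 0.01089 m/day.
Seepage velocity v = q / n_e = 0.01089 / 0.32 = 0.03403 m/day.
Travel time t = L / v = 1580 / 0.03403 = 46431 days = 127.1 years.

127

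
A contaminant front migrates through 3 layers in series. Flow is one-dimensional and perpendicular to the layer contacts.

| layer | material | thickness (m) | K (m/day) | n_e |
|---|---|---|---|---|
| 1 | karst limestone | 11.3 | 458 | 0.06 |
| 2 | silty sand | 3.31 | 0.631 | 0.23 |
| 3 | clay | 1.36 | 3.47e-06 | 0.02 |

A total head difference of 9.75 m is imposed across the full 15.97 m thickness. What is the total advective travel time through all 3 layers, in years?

161

With flow normal to the layers, continuity requires the same specific discharge q through every layer.
Σ(b_i/K_i) = 11.3/458 + 3.31/0.631 + 1.36/3.47e-06 = 3.919e+05 d.
q = Δh / Σ(b_i/K_i) = 9.75 / 3.919e+05 = 2.488e-05 m/day.
In each layer the seepage velocity is v_i = q/n_i, so the layer transit time is t_i = b_i·n_i / q:
  layer 1 (karst limestone): t_1 = 11.3 × 0.06 / 2.488e-05 = 27255 d
  layer 2 (silty sand): t_2 = 3.31 × 0.23 / 2.488e-05 = 30603 d
  layer 3 (clay): t_3 = 1.36 × 0.02 / 2.488e-05 = 1093 d
Total t = Σ t_i = 58951 days = 161.4 years.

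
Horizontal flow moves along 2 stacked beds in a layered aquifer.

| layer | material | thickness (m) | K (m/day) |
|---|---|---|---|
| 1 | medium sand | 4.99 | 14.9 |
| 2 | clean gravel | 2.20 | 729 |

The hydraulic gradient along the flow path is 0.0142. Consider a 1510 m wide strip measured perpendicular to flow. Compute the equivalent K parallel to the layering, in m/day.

233

Flow is parallel to layering, so each bed carries its own Darcy discharge and the transmissivities add.
Σ(K_i·b_i) = 14.9×4.99 + 729×2.20 = 1678 m²/day.
Total thickness b = 7.190 m, so K_eq = Σ(K_i·b_i)/b = 233.4 m/day.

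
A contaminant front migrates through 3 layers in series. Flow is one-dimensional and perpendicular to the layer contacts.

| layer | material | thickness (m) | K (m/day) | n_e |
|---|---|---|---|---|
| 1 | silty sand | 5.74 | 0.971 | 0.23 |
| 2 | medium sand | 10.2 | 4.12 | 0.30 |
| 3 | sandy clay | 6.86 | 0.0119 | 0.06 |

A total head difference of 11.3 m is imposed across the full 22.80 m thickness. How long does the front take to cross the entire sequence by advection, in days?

248

With flow normal to the layers, continuity requires the same specific discharge q through every layer.
Σ(b_i/K_i) = 5.74/0.971 + 10.2/4.12 + 6.86/0.0119 = 584.9 d.
q = Δh / Σ(b_i/K_i) = 11.3 / 584.9 = 0.01932 m/day.
In each layer the seepage velocity is v_i = q/n_i, so the layer transit time is t_i = b_i·n_i / q:
  layer 1 (silty sand): t_1 = 5.74 × 0.23 / 0.01932 = 68.33 d
  layer 2 (medium sand): t_2 = 10.2 × 0.30 / 0.01932 = 158.4 d
  layer 3 (sandy clay): t_3 = 6.86 × 0.06 / 0.01932 = 21.30 d
Total t = Σ t_i = 248.0 days.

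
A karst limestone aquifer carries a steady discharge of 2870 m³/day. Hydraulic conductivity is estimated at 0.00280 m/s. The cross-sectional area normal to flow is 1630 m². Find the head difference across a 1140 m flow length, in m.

Convert K: 0.00280 m/s × 86400 = 241.9 m/day.
From Q = K·A·i, i = Q / (K·A) = 2870 / (241.9 × 1630) = 0.007278.
Head loss Δh = i · L = 0.007278 × 1140 = 8.297 m.

8.30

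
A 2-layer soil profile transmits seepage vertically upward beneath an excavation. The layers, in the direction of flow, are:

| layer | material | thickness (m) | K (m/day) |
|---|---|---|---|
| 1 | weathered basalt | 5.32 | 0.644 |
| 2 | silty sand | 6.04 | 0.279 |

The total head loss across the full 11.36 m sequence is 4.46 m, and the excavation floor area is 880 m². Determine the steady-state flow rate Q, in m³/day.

Flow is perpendicular to layering, so the layers act in series and the equivalent K is the thickness-weighted harmonic mean.
Total thickness L = 5.32 + 6.04 = 11.36 m.
Σ(b_i/K_i) = 5.32/0.644 + 6.04/0.279 = 29.91 d.
K_eq = L / Σ(b_i/K_i) = 11.36 / 29.91 = 0.3798 m/day.
Q = K_eq · A · (Δh/L) = 0.3798 × 880 × (4.46/11.36) = 131.2 m³/day.

131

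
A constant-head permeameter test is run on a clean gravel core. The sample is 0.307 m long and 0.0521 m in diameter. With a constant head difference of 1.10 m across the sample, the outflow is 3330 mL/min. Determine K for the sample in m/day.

Cross-sectional area A = π·(d/2)² = π × (0.0521/2)² = 0.002132 m².
Convert discharge: 3330 mL/min = 5.550e-05 m³/s.
Darcy's law rearranged: K = Q·L / (A·Δh) = 5.550e-05 × 0.307 / (0.002132 × 1.10) = 0.007266 m/s = 627.8 m/day.

628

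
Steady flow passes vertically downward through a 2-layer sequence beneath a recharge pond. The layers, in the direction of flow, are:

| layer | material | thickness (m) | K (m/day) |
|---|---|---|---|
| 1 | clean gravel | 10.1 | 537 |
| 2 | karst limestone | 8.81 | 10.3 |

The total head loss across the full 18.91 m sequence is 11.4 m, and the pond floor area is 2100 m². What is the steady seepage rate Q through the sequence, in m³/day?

Flow is perpendicular to layering, so the layers act in series and the equivalent K is the thickness-weighted harmonic mean.
Total thickness L = 10.1 + 8.81 = 18.91 m.
Σ(b_i/K_i) = 10.1/537 + 8.81/10.3 = 0.8741 d.
K_eq = L / Σ(b_i/K_i) = 18.91 / 0.8741 = 21.63 m/day.
Q = K_eq · A · (Δh/L) = 21.63 × 2100 × (11.4/18.91) = 27387 m³/day.

27400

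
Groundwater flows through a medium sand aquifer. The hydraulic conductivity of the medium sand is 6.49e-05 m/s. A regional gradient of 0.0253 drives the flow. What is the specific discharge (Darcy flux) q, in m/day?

0.142

Convert K: 6.49e-05 m/s × 86400 = 5.607 m/day.
Hydraulic gradient i = 0.0253.
Specific discharge q = K · i = 5.607 × 0.02530 = 0.1419 m/day.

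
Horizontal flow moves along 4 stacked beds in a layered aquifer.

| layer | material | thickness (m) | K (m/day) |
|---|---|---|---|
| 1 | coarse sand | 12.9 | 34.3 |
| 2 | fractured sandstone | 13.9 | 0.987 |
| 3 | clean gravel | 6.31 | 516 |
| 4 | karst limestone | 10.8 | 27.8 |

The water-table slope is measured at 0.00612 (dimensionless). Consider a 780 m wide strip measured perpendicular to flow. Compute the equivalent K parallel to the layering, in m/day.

Flow is parallel to layering, so each bed carries its own Darcy discharge and the transmissivities add.
Σ(K_i·b_i) = 34.3×12.9 + 0.987×13.9 + 516×6.31 + 27.8×10.8 = 4012 m²/day.
Total thickness b = 43.91 m, so K_eq = Σ(K_i·b_i)/b = 91.38 m/day.

91.4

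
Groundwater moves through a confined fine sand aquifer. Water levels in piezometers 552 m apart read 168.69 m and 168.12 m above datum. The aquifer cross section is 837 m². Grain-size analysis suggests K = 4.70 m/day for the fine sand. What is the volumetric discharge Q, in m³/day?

4.06

Hydraulic gradient i = (168.69 − 168.12) / 552 = 0.57 / 552 = 0.001033.
Darcy's law: Q = K · A · i = 4.700 × 837.0 × 0.001033 = 4.062 m³/day.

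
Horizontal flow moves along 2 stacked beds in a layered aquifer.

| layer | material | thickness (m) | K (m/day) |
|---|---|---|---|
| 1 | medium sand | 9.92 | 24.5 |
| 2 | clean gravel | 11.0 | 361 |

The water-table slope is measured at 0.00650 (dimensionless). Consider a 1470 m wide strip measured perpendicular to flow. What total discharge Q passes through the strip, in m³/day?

40300

Flow is parallel to layering, so each bed carries its own Darcy discharge and the transmissivities add.
Σ(K_i·b_i) = 24.5×9.92 + 361×11.0 = 4214 m²/day.
Hydraulic gradient i = 0.00650.
Q = Σ(K_i·b_i) · W · i = 4214 × 1470 × 0.006500 = 40265 m³/day.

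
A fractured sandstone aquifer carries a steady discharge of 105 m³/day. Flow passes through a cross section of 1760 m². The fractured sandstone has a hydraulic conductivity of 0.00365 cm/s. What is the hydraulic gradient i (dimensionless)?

0.0189

Convert K: 0.00365 cm/s × 864 = 3.154 m/day.
From Q = K·A·i, i = Q / (K·A) = 105 / (3.154 × 1760) = 0.01892.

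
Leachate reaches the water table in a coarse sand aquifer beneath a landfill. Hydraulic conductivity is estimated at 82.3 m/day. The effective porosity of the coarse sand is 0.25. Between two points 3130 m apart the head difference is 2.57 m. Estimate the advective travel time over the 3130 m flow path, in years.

31.7

Hydraulic gradient i = Δh / L = 2.57 / 3130 = 0.0008211.
Darcy flux q = K · i = 82.30 × 0.0008211 = 0.06758 m/day.
Seepage velocity v = q / n_e = 0.06758 / 0.25 = 0.2703 m/day.
Travel time t = L / v = 3130 / 0.2703 = 11580 days = 31.70 years.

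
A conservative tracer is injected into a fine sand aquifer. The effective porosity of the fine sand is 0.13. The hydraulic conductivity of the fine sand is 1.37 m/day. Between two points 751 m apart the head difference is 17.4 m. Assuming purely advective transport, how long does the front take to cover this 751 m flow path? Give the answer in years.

8.42

Hydraulic gradient i = Δh / L = 17.4 / 751 = 0.02317.
Darcy flux q = K · i = 1.370 × 0.02317 = 0.03174 m/day.
Seepage velocity v = q / n_e = 0.03174 / 0.13 = 0.2442 m/day.
Travel time t = L / v = 751 / 0.2442 = 3076 days = 8.421 years.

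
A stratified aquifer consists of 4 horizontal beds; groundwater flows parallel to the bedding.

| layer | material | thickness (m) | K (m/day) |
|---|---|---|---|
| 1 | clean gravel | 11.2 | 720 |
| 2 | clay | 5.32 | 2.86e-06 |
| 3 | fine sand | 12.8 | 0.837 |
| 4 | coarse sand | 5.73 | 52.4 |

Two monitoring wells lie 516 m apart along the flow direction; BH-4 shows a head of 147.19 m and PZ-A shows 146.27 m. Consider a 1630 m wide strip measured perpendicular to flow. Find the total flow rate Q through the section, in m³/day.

Flow is parallel to layering, so each bed carries its own Darcy discharge and the transmissivities add.
Σ(K_i·b_i) = 720×11.2 + 2.86e-06×5.32 + 0.837×12.8 + 52.4×5.73 = 8375 m²/day.
Hydraulic gradient i = (147.19 − 146.27) / 516 = 0.92 / 516 = 0.001783.
Q = Σ(K_i·b_i) · W · i = 8375 × 1630 × 0.001783 = 24339 m³/day.

24300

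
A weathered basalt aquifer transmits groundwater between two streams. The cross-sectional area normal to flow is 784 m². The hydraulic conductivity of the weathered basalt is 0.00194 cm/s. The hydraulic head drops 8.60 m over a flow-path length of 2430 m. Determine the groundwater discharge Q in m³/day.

4.65

Convert K: 0.00194 cm/s × 864 = 1.676 m/day.
Hydraulic gradient i = Δh / L = 8.60 / 2430 = 0.003539.
Darcy's law: Q = K · A · i = 1.676 × 784.0 × 0.003539 = 4.651 m³/day.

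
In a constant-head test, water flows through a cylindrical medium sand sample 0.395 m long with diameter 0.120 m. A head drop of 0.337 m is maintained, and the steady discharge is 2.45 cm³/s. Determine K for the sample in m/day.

21.9

Cross-sectional area A = π·(d/2)² = π × (0.120/2)² = 0.01131 m².
Convert discharge: 2.45 cm³/s = 2.450e-06 m³/s.
Darcy's law rearranged: K = Q·L / (A·Δh) = 2.450e-06 × 0.395 / (0.01131 × 0.337) = 0.0002539 m/s = 21.94 m/day.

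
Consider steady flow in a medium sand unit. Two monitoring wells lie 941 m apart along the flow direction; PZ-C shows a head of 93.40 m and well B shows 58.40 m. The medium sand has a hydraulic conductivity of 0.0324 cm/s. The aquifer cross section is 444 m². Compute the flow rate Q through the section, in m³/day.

Convert K: 0.0324 cm/s × 864 = 27.99 m/day.
Hydraulic gradient i = (93.40 − 58.40) / 941 = 35 / 941 = 0.03719.
Darcy's law: Q = K · A · i = 27.99 × 444.0 × 0.03719 = 462.3 m³/day.

462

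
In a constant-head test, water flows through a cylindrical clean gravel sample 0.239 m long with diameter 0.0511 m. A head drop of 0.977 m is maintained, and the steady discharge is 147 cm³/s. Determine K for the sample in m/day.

1510

Cross-sectional area A = π·(d/2)² = π × (0.0511/2)² = 0.002051 m².
Convert discharge: 147 cm³/s = 0.0001470 m³/s.
Darcy's law rearranged: K = Q·L / (A·Δh) = 0.0001470 × 0.239 / (0.002051 × 0.977) = 0.01753 m/s = 1515 m/day.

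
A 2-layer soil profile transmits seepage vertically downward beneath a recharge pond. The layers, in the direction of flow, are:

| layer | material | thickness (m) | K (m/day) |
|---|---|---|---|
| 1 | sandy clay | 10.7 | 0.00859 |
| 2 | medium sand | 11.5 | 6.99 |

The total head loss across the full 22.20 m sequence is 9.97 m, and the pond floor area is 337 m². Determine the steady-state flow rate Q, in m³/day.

Flow is perpendicular to layering, so the layers act in series and the equivalent K is the thickness-weighted harmonic mean.
Total thickness L = 10.7 + 11.5 = 22.20 m.
Σ(b_i/K_i) = 10.7/0.00859 + 11.5/6.99 = 1247 d.
K_eq = L / Σ(b_i/K_i) = 22.20 / 1247 = 0.01780 m/day.
Q = K_eq · A · (Δh/L) = 0.01780 × 337 × (9.97/22.20) = 2.694 m³/day.

2.69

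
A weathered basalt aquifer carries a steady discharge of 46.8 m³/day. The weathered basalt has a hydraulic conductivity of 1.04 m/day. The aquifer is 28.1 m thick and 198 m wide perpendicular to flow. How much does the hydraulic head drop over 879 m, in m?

7.11

Cross-sectional area A = 198 × 28.1 = 5564 m².
From Q = K·A·i, i = Q / (K·A) = 46.8 / (1.040 × 5564) = 0.008088.
Head loss Δh = i · L = 0.008088 × 879 = 7.109 m.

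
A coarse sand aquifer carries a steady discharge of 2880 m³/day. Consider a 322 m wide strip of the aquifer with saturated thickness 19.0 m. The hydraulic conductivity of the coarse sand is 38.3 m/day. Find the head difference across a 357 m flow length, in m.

4.39

Cross-sectional area A = 322 × 19.0 = 6118 m².
From Q = K·A·i, i = Q / (K·A) = 2880 / (38.30 × 6118) = 0.01229.
Head loss Δh = i · L = 0.01229 × 357 = 4.388 m.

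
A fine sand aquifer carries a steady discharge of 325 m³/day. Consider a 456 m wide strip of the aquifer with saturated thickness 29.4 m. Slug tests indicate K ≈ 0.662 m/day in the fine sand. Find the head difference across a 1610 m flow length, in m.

Cross-sectional area A = 456 × 29.4 = 13406 m².
From Q = K·A·i, i = Q / (K·A) = 325 / (0.6620 × 13406) = 0.03662.
Head loss Δh = i · L = 0.03662 × 1610 = 58.96 m.

59.0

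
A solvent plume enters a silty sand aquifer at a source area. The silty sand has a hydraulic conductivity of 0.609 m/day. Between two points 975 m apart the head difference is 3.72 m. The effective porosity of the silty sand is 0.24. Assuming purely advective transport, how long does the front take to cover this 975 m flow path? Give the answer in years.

Hydraulic gradient i = Δh / L = 3.72 / 975 = 0.003815.
Darcy flux q = K · i = 0.6090 × 0.003815 = 0.002324 m/day.
Seepage velocity v = q / n_e = 0.002324 / 0.24 = 0.009682 m/day.
Travel time t = L / v = 975 / 0.009682 = 1.007e+05 days = 275.7 years.

276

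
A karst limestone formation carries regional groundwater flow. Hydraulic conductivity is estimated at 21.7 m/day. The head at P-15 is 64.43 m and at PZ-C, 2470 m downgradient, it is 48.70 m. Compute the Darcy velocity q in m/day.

0.138

Hydraulic gradient i = (64.43 − 48.70) / 2470 = 15.73 / 2470 = 0.006368.
Specific discharge q = K · i = 21.70 × 0.006368 = 0.1382 m/day.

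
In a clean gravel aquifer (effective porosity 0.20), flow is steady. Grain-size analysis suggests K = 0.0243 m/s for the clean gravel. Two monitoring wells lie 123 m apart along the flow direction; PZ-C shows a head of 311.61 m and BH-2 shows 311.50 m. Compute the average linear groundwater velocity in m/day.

9.39

Convert K: 0.0243 m/s × 86400 = 2100 m/day.
Hydraulic gradient i = (311.61 − 311.50) / 123 = 0.11 / 123 = 0.0008943.
Darcy flux q = K · i = 2100 × 0.0008943 = 1.878 m/day.
Seepage velocity v = q / n_e = 1.878 / 0.20 = 9.388 m/day.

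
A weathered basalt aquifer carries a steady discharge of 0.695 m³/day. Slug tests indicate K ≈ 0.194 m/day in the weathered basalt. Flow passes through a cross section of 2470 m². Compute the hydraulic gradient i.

0.00145

From Q = K·A·i, i = Q / (K·A) = 0.695 / (0.1940 × 2470) = 0.001450.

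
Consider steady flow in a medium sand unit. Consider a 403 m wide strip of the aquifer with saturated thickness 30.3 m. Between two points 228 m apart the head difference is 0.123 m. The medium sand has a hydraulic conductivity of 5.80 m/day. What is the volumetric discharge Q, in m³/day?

38.2

Cross-sectional area A = 403 × 30.3 = 12211 m².
Hydraulic gradient i = Δh / L = 0.123 / 228 = 0.0005395.
Darcy's law: Q = K · A · i = 5.800 × 12211 × 0.0005395 = 38.21 m³/day.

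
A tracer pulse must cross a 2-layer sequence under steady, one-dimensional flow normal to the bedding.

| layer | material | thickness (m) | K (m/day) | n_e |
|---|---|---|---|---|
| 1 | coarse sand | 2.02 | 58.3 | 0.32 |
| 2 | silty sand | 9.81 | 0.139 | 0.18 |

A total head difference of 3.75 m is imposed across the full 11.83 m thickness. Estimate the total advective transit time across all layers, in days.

45.4

With flow normal to the layers, continuity requires the same specific discharge q through every layer.
Σ(b_i/K_i) = 2.02/58.3 + 9.81/0.139 = 70.61 d.
q = Δh / Σ(b_i/K_i) = 3.75 / 70.61 = 0.05311 m/day.
In each layer the seepage velocity is v_i = q/n_i, so the layer transit time is t_i = b_i·n_i / q:
  layer 1 (coarse sand): t_1 = 2.02 × 0.32 / 0.05311 = 12.17 d
  layer 2 (silty sand): t_2 = 9.81 × 0.18 / 0.05311 = 33.25 d
Total t = Σ t_i = 45.42 days.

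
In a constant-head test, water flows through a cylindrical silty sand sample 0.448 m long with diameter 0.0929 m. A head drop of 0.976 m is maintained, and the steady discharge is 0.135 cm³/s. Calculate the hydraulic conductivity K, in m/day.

0.790

Cross-sectional area A = π·(d/2)² = π × (0.0929/2)² = 0.006778 m².
Convert discharge: 0.135 cm³/s = 1.350e-07 m³/s.
Darcy's law rearranged: K = Q·L / (A·Δh) = 1.350e-07 × 0.448 / (0.006778 × 0.976) = 9.142e-06 m/s = 0.7899 m/day.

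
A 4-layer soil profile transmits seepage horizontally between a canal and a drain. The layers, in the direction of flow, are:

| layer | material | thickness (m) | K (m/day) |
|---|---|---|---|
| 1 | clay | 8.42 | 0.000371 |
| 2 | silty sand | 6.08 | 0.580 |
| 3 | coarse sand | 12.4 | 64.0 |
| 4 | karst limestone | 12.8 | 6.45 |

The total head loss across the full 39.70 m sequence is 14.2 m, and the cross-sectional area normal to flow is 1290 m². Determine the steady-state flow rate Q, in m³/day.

Flow is perpendicular to layering, so the layers act in series and the equivalent K is the thickness-weighted harmonic mean.
Total thickness L = 8.42 + 6.08 + 12.4 + 12.8 = 39.70 m.
Σ(b_i/K_i) = 8.42/0.000371 + 6.08/0.580 + 12.4/64.0 + 12.8/6.45 = 22708 d.
K_eq = L / Σ(b_i/K_i) = 39.70 / 22708 = 0.001748 m/day.
Q = K_eq · A · (Δh/L) = 0.001748 × 1290 × (14.2/39.70) = 0.8067 m³/day.

0.807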